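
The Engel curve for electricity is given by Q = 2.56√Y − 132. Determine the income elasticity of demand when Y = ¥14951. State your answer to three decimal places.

At Y = 14951: Q = 181.022.
dQ/dY = 2.56/(2√Y) = 0.0104683 at this income.
η = (dQ/dY)·(Y/Q) = 0.0104683 × (14951/181.022) = 0.865.

0.865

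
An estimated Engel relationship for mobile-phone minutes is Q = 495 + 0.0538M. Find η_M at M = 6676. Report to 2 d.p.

0.42

At M = 6676: Q = 854.169.
dQ/dM = 0.0538.
η = (dQ/dM)·(M/Q) = 0.0538 × (6676/854.169) = 0.42.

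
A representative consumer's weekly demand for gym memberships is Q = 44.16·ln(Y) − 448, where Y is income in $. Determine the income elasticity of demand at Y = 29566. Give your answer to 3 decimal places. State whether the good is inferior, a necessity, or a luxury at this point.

6.691 (luxury)

At Y = 29566: Q = 6.600.
dQ/dY = 44.16/Y = 0.00149361 at this income.
η = (dQ/dY)·(Y/Q) = 0.00149361 × (29566/6.600) = 6.691.
Since η > 1, the good is a luxury.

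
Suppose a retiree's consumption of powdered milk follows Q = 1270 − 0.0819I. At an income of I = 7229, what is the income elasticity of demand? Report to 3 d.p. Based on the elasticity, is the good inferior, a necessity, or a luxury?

At I = 7229: Q = 677.945.
dQ/dI = −0.0819.
η = (dQ/dI)·(I/Q) = -0.0819 × (7229/677.945) = -0.873.
Since η < 0, the good is an inferior good.

-0.873 (inferior good)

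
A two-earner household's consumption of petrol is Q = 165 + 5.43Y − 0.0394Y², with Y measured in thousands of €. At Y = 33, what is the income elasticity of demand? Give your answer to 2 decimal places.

0.31

At Y = 33: Q = 301.2834.
dQ/dY = 5.43 − 0.0788Y = 2.82960.
η = (dQ/dY)·(Y/Q) = 2.82960 × (33/301.2834) = 0.31.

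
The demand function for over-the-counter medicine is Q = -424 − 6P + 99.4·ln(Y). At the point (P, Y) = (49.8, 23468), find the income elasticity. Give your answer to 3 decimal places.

0.358

At P = 49.8, Y = 23468: Q = 277.501.
Holding P constant, ∂Q/∂Y = 99.4/Y = 0.00423555.
η_Y = (∂Q/∂Y)·(Y/Q) = 0.00423555 × (23468/277.501) = 0.358.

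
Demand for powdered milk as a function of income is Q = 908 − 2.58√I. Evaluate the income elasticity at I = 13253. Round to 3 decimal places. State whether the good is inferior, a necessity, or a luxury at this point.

-0.243 (inferior good)

At I = 13253: Q = 610.986.
dQ/dI = -2.58/(2√I) = -0.0112055 at this income.
η = (dQ/dI)·(I/Q) = -0.0112055 × (13253/610.986) = -0.243.
Since η < 0, the good is an inferior good.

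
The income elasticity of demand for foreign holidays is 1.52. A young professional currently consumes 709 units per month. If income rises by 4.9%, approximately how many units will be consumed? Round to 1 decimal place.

%ΔQ ≈ η × %ΔI = 1.52 × 4.9% = 7.448%.
New Q ≈ 709 × (1 + 0.07448) = 761.8.

761.8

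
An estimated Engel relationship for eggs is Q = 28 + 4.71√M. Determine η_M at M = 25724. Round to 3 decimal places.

0.482

At M = 25724: Q = 783.423.
dQ/dM = 4.71/(2√M) = 0.0146832 at this income.
η = (dQ/dM)·(M/Q) = 0.0146832 × (25724/783.423) = 0.482.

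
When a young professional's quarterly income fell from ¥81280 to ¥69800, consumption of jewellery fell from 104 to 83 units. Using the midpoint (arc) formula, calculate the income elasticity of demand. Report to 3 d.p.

ΔQ = 83 − 104 = -21; midpoint Q̄ = (104 + 83)/2 = 93.5.
ΔI = 69800 − 81280 = -11480; midpoint Ī = (81280 + 69800)/2 = 75540.
η = (ΔQ/Q̄) ÷ (ΔI/Ī) = (-21/93.5) ÷ (-11480/75540) = 1.478.

1.478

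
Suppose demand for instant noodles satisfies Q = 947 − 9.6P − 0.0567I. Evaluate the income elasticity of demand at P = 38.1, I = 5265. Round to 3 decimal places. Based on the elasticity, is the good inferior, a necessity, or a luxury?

-1.056 (inferior good)

At P = 38.1, I = 5265: Q = 282.715.
Holding P constant, ∂Q/∂I = −0.0567.
η_I = (∂Q/∂I)·(I/Q) = -0.0567 × (5265/282.715) = -1.056.
Since η < 0, this is an inferior good.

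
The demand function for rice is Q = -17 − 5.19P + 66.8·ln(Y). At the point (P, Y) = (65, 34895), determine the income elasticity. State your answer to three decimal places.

0.194

At P = 65, Y = 34895: Q = 344.385.
Holding P constant, ∂Q/∂Y = 66.8/Y = 0.00191431.
η_Y = (∂Q/∂Y)·(Y/Q) = 0.00191431 × (34895/344.385) = 0.194.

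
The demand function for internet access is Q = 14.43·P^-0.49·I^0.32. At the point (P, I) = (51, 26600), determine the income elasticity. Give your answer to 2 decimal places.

0.32

For a multiplicative demand Q = A·P^α·I^β, the income elasticity is β everywhere.
Here β = 0.32, so η = 0.32.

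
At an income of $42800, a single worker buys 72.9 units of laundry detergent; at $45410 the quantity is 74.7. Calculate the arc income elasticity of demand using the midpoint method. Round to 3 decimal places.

ΔQ = 74.7 − 72.9 = 1.8; midpoint Q̄ = (72.9 + 74.7)/2 = 73.8.
ΔI = 45410 − 42800 = 2610; midpoint Ī = (42800 + 45410)/2 = 44105.
η = (ΔQ/Q̄) ÷ (ΔI/Ī) = (1.8/73.8) ÷ (2610/44105) = 0.412.

0.412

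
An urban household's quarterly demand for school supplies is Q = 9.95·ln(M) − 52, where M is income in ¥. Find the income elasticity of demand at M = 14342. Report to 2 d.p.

At M = 14342: Q = 43.231.
dQ/dM = 9.95/M = 0.000693767 at this income.
η = (dQ/dM)·(M/Q) = 0.000693767 × (14342/43.231) = 0.23.

0.23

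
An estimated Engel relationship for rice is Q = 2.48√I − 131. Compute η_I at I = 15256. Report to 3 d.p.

0.874

At I = 15256: Q = 175.318.
dQ/dI = 2.48/(2√I) = 0.0100393 at this income.
η = (dQ/dI)·(I/Q) = 0.0100393 × (15256/175.318) = 0.874.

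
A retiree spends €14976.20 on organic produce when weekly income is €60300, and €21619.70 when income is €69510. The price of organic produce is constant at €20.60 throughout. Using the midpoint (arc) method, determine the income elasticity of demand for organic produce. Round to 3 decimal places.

With a constant price, Q₁ = 14976.20/20.60 = 727.000 and Q₂ = 21619.70/20.60 = 1049.500 (equivalently, work directly with expenditure since P cancels).
Midpoint %ΔQ = (21619.70 − 14976.20)/18297.95 = 0.36307; midpoint %ΔI = (69510 − 60300)/64905 = 0.14190.
η = 0.36307 / 0.14190 = 2.559.

2.559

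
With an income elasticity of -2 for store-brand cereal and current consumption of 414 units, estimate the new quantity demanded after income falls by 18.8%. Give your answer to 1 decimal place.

569.7

%ΔQ ≈ η × %ΔI = -2 × (-18.8%) = 37.6%.
New Q ≈ 414 × (1 + 0.376) = 569.7.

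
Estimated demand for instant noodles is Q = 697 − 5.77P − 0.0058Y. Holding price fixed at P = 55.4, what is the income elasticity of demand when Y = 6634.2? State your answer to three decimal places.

At P = 55.4, Y = 6634.2: Q = 338.864.
Holding P constant, ∂Q/∂Y = −0.0058.
η_Y = (∂Q/∂Y)·(Y/Q) = -0.0058 × (6634.2/338.864) = -0.114.

-0.114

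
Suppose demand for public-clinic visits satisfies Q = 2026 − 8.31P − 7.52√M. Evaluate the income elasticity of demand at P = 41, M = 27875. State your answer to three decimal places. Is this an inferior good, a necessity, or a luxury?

-1.461 (inferior good)

At P = 41, M = 27875: Q = 429.765.
Holding P constant, ∂Q/∂M = -7.52/(2√M) = -0.0225206.
η_M = (∂Q/∂M)·(M/Q) = -0.0225206 × (27875/429.765) = -1.461.
Since η < 0, this is an inferior good.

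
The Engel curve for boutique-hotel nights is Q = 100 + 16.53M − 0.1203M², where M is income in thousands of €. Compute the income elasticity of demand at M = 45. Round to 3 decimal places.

0.428

At M = 45: Q = 600.2425.
dQ/dM = 16.53 − 0.2406M = 5.70300.
η = (dQ/dM)·(M/Q) = 5.70300 × (45/600.2425) = 0.428.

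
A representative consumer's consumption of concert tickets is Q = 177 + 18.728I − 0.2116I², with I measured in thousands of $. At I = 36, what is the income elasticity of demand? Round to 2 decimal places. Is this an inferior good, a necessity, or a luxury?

At I = 36: Q = 576.9744.
dQ/dI = 18.728 − 0.4232I = 3.49280.
η = (dQ/dI)·(I/Q) = 3.49280 × (36/576.9744) = 0.22.
0 < η < 1 ⇒ necessity.

0.22 (necessity)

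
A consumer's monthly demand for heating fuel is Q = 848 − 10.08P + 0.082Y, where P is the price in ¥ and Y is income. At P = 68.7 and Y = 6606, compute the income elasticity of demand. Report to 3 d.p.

At P = 68.7, Y = 6606: Q = 697.196.
Holding P constant, ∂Q/∂Y = 0.082.
η_Y = (∂Q/∂Y)·(Y/Q) = 0.082 × (6606/697.196) = 0.777.

0.777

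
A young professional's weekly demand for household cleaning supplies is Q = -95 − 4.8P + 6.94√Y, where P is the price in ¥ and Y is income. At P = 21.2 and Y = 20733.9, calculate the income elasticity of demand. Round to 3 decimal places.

0.623

At P = 21.2, Y = 20733.9: Q = 802.549.
Holding P constant, ∂Q/∂Y = 6.94/(2√Y) = 0.0240984.
η_Y = (∂Q/∂Y)·(Y/Q) = 0.0240984 × (20733.9/802.549) = 0.623.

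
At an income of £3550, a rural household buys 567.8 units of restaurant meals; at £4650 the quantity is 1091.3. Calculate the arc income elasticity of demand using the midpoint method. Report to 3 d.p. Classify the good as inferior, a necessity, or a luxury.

ΔQ = 1091.3 − 567.8 = 523.5; midpoint Q̄ = (567.8 + 1091.3)/2 = 829.55.
ΔI = 4650 − 3550 = 1100; midpoint Ī = (3550 + 4650)/2 = 4100.
η = (ΔQ/Q̄) ÷ (ΔI/Ī) = (523.5/829.55) ÷ (1100/4100) = 2.352.
η > 1 ⇒ luxury.

2.352 (luxury)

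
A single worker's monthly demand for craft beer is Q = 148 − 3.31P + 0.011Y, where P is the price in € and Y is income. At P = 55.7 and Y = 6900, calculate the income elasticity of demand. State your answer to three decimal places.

1.920

At P = 55.7, Y = 6900: Q = 39.533.
Holding P constant, ∂Q/∂Y = 0.011.
η_Y = (∂Q/∂Y)·(Y/Q) = 0.011 × (6900/39.533) = 1.920.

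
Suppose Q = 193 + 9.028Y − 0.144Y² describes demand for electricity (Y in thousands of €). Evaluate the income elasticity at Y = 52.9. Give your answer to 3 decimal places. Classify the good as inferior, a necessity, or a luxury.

-1.227 (inferior good)

At Y = 52.9: Q = 267.6102.
dQ/dY = 9.028 − 0.288Y = -6.20720.
η = (dQ/dY)·(Y/Q) = -6.20720 × (52.9/267.6102) = -1.227.
η < 0 ⇒ inferior good.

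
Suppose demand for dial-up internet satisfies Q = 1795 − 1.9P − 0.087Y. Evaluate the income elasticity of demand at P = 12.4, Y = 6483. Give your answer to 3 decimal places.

-0.467

At P = 12.4, Y = 6483: Q = 1207.419.
Holding P constant, ∂Q/∂Y = −0.087.
η_Y = (∂Q/∂Y)·(Y/Q) = -0.087 × (6483/1207.419) = -0.467.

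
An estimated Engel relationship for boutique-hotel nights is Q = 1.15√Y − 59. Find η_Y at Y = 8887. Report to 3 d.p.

At Y = 8887: Q = 49.412.
dQ/dY = 1.15/(2√Y) = 0.00609944 at this income.
η = (dQ/dY)·(Y/Q) = 0.00609944 × (8887/49.412) = 1.097.

1.097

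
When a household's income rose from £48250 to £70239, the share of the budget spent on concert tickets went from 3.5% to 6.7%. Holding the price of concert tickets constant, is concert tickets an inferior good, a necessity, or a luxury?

The budget share rises as income rises, so η > 1.

luxury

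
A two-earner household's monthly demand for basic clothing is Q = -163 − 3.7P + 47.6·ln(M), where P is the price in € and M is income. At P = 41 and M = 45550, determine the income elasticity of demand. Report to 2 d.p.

At P = 41, M = 45550: Q = 195.885.
Holding P constant, ∂Q/∂M = 47.6/M = 0.00104501.
η_M = (∂Q/∂M)·(M/Q) = 0.00104501 × (45550/195.885) = 0.24.

0.24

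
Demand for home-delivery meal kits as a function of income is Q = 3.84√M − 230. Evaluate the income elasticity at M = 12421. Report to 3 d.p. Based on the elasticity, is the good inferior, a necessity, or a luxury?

1.081 (luxury)

At M = 12421: Q = 197.966.
dQ/dM = 3.84/(2√M) = 0.0172275 at this income.
η = (dQ/dM)·(M/Q) = 0.0172275 × (12421/197.966) = 1.081.
Since η > 1, the good is a luxury.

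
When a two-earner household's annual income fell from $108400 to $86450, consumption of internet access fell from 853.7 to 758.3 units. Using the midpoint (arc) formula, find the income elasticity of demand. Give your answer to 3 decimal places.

0.525

ΔQ = 758.3 − 853.7 = -95.4; midpoint Q̄ = (853.7 + 758.3)/2 = 806.
ΔI = 86450 − 108400 = -21950; midpoint Ī = (108400 + 86450)/2 = 97425.
η = (ΔQ/Q̄) ÷ (ΔI/Ī) = (-95.4/806) ÷ (-21950/97425) = 0.525.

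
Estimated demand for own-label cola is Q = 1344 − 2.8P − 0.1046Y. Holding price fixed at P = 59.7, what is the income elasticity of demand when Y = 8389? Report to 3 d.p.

At P = 59.7, Y = 8389: Q = 299.351.
Holding P constant, ∂Q/∂Y = −0.1046.
η_Y = (∂Q/∂Y)·(Y/Q) = -0.1046 × (8389/299.351) = -2.931.

-2.931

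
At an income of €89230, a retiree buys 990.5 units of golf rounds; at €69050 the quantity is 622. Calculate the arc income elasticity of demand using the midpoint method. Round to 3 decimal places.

1.792

ΔQ = 622 − 990.5 = -368.5; midpoint Q̄ = (990.5 + 622)/2 = 806.25.
ΔI = 69050 − 89230 = -20180; midpoint Ī = (89230 + 69050)/2 = 79140.
η = (ΔQ/Q̄) ÷ (ΔI/Ī) = (-368.5/806.25) ÷ (-20180/79140) = 1.792.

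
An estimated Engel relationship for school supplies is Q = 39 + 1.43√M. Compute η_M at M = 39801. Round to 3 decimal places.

0.440

At M = 39801: Q = 324.288.
dQ/dM = 1.43/(2√M) = 0.00358393 at this income.
η = (dQ/dM)·(M/Q) = 0.00358393 × (39801/324.288) = 0.440.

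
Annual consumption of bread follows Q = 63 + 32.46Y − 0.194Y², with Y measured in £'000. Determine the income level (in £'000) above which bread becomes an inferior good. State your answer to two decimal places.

83.66

dQ/dY = 32.46 − 0.388Y.
The good is inferior where dQ/dY < 0. Setting dQ/dY = 0 gives Y = 32.46 / 0.388 = 83.66.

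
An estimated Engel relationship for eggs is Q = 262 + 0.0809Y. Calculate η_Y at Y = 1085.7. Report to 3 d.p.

0.251

At Y = 1085.7: Q = 349.833.
dQ/dY = 0.0809.
η = (dQ/dY)·(Y/Q) = 0.0809 × (1085.7/349.833) = 0.251.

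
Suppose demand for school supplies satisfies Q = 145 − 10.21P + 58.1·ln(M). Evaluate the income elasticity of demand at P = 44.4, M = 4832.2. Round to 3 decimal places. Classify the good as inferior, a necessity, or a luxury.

At P = 44.4, M = 4832.2: Q = 184.542.
Holding P constant, ∂Q/∂M = 58.1/M = 0.0120235.
η_M = (∂Q/∂M)·(M/Q) = 0.0120235 × (4832.2/184.542) = 0.315.
Since 0 < η < 1, this is a necessity.

0.315 (necessity)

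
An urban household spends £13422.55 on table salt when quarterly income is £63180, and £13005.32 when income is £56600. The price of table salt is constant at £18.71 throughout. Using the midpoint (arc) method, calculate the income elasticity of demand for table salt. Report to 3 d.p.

0.287

With a constant price, Q₁ = 13422.55/18.71 = 717.400 and Q₂ = 13005.32/18.71 = 695.100 (equivalently, work directly with expenditure since P cancels).
Midpoint %ΔQ = (13005.32 − 13422.55)/13213.94 = -0.03158; midpoint %ΔI = (56600 − 63180)/59890 = -0.10987.
η = -0.03158 / -0.10987 = 0.287.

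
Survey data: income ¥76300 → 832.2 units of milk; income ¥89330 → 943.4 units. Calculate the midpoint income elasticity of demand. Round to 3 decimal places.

0.796

ΔQ = 943.4 − 832.2 = 111.2; midpoint Q̄ = (832.2 + 943.4)/2 = 887.8.
ΔI = 89330 − 76300 = 13030; midpoint Ī = (76300 + 89330)/2 = 82815.
η = (ΔQ/Q̄) ÷ (ΔI/Ī) = (111.2/887.8) ÷ (13030/82815) = 0.796.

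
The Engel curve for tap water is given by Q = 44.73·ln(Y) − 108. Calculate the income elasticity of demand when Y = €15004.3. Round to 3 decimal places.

At Y = 15004.3: Q = 322.128.
dQ/dY = 44.73/Y = 0.00298115 at this income.
η = (dQ/dY)·(Y/Q) = 0.00298115 × (15004.3/322.128) = 0.139.

0.139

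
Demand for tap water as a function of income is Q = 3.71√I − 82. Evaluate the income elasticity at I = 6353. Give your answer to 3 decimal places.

0.692

At I = 6353: Q = 213.708.
dQ/dI = 3.71/(2√I) = 0.0232731 at this income.
η = (dQ/dI)·(I/Q) = 0.0232731 × (6353/213.708) = 0.692.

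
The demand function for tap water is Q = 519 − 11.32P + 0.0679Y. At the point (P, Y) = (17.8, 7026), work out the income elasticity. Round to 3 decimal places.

At P = 17.8, Y = 7026: Q = 794.569.
Holding P constant, ∂Q/∂Y = 0.0679.
η_Y = (∂Q/∂Y)·(Y/Q) = 0.0679 × (7026/794.569) = 0.600.

0.600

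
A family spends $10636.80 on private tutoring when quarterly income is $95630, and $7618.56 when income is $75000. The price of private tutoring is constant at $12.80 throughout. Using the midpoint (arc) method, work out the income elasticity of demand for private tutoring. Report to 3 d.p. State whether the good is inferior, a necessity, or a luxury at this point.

With a constant price, Q₁ = 10636.80/12.80 = 831.000 and Q₂ = 7618.56/12.80 = 595.200 (equivalently, work directly with expenditure since P cancels).
Midpoint %ΔQ = (7618.56 − 10636.80)/9127.68 = -0.33067; midpoint %ΔI = (75000 − 95630)/85315 = -0.24181.
η = -0.33067 / -0.24181 = 1.367.
η > 1 ⇒ luxury.

1.367 (luxury)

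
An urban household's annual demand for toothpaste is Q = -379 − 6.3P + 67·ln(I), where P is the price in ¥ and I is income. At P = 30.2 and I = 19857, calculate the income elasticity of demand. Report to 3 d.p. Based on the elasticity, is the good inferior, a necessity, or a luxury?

0.714 (necessity)

At P = 30.2, I = 19857: Q = 93.793.
Holding P constant, ∂Q/∂I = 67/I = 0.00337412.
η_I = (∂Q/∂I)·(I/Q) = 0.00337412 × (19857/93.793) = 0.714.
Since 0 < η < 1, this is a necessity.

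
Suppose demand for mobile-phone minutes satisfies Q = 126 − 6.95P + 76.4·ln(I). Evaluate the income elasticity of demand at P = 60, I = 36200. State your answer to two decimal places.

0.15

At P = 60, I = 36200: Q = 510.957.
Holding P constant, ∂Q/∂I = 76.4/I = 0.0021105.
η_I = (∂Q/∂I)·(I/Q) = 0.0021105 × (36200/510.957) = 0.15.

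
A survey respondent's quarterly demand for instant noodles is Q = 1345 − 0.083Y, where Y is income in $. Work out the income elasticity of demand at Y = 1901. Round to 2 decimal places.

At Y = 1901: Q = 1187.217.
dQ/dY = −0.083.
η = (dQ/dY)·(Y/Q) = -0.083 × (1901/1187.217) = -0.13.

-0.13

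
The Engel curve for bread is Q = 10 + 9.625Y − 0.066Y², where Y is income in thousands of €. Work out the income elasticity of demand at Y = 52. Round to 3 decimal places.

At Y = 52: Q = 332.0360.
dQ/dY = 9.625 − 0.132Y = 2.76100.
η = (dQ/dY)·(Y/Q) = 2.76100 × (52/332.0360) = 0.432.

0.432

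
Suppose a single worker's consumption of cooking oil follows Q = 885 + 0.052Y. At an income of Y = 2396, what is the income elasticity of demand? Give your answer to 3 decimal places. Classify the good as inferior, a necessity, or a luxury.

0.123 (necessity)

At Y = 2396: Q = 1009.592.
dQ/dY = 0.052.
η = (dQ/dY)·(Y/Q) = 0.052 × (2396/1009.592) = 0.123.
Since 0 < η < 1, the good is a necessity.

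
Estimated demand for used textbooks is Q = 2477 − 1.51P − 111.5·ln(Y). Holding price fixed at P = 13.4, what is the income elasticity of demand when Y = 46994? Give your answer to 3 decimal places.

At P = 13.4, Y = 46994: Q = 1257.274.
Holding P constant, ∂Q/∂Y = -111.5/Y = -0.00237264.
η_Y = (∂Q/∂Y)·(Y/Q) = -0.00237264 × (46994/1257.274) = -0.089.

-0.089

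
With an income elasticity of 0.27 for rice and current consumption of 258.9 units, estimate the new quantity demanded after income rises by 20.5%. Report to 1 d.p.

273.2

%ΔQ ≈ η × %ΔI = 0.27 × 20.5% = 5.535%.
New Q ≈ 258.9 × (1 + 0.05535) = 273.2.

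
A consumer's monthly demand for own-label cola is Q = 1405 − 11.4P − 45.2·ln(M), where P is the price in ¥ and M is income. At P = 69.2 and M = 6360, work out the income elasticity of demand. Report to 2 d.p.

At P = 69.2, M = 6360: Q = 220.268.
Holding P constant, ∂Q/∂M = -45.2/M = -0.00710692.
η_M = (∂Q/∂M)·(M/Q) = -0.00710692 × (6360/220.268) = -0.21.

-0.21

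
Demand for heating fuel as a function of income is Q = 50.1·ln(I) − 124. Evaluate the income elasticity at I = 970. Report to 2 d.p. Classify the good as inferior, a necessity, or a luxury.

At I = 970: Q = 220.553.
dQ/dI = 50.1/I = 0.0516495 at this income.
η = (dQ/dI)·(I/Q) = 0.0516495 × (970/220.553) = 0.23.
Since 0 < η < 1, the good is a necessity.

0.23 (necessity)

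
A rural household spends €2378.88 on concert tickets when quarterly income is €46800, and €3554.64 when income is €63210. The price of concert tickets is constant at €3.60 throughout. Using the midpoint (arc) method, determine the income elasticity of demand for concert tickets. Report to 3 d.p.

With a constant price, Q₁ = 2378.88/3.60 = 660.800 and Q₂ = 3554.64/3.60 = 987.400 (equivalently, work directly with expenditure since P cancels).
Midpoint %ΔQ = (3554.64 − 2378.88)/2966.76 = 0.39631; midpoint %ΔI = (63210 − 46800)/55005 = 0.29834.
η = 0.39631 / 0.29834 = 1.328.

1.328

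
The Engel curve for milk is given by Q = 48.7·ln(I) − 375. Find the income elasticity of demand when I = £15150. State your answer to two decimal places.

At I = 15150: Q = 93.774.
dQ/dI = 48.7/I = 0.00321452 at this income.
η = (dQ/dI)·(I/Q) = 0.00321452 × (15150/93.774) = 0.52.

0.52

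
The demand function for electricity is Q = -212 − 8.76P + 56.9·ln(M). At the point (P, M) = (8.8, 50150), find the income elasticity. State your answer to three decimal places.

0.174

At P = 8.8, M = 50150: Q = 326.728.
Holding P constant, ∂Q/∂M = 56.9/M = 0.0011346.
η_M = (∂Q/∂M)·(M/Q) = 0.0011346 × (50150/326.728) = 0.174.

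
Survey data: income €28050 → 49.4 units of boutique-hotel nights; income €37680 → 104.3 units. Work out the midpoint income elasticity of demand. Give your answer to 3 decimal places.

2.438

ΔQ = 104.3 − 49.4 = 54.9; midpoint Q̄ = (49.4 + 104.3)/2 = 76.85.
ΔI = 37680 − 28050 = 9630; midpoint Ī = (28050 + 37680)/2 = 32865.
η = (ΔQ/Q̄) ÷ (ΔI/Ī) = (54.9/76.85) ÷ (9630/32865) = 2.438.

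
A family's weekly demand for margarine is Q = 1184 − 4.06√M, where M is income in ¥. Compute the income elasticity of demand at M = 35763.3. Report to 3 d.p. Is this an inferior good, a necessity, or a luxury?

-0.922 (inferior good)

At M = 35763.3: Q = 416.206.
dQ/dM = -4.06/(2√M) = -0.0107344 at this income.
η = (dQ/dM)·(M/Q) = -0.0107344 × (35763.3/416.206) = -0.922.
Since η < 0, the good is an inferior good.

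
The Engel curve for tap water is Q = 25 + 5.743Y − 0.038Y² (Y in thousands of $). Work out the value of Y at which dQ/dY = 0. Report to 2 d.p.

75.57

dQ/dY = 5.743 − 0.076Y.
The good is inferior where dQ/dY < 0. Setting dQ/dY = 0 gives Y = 5.743 / 0.076 = 75.57.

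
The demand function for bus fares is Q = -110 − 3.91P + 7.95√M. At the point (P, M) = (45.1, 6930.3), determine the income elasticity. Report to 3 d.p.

At P = 45.1, M = 6930.3: Q = 375.484.
Holding P constant, ∂Q/∂M = 7.95/(2√M) = 0.0477487.
η_M = (∂Q/∂M)·(M/Q) = 0.0477487 × (6930.3/375.484) = 0.881.

0.881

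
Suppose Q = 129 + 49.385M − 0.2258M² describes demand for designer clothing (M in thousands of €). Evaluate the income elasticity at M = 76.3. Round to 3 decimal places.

At M = 76.3: Q = 2582.5379.
dQ/dM = 49.385 − 0.4516M = 14.92792.
η = (dQ/dM)·(M/Q) = 14.92792 × (76.3/2582.5379) = 0.441.

0.441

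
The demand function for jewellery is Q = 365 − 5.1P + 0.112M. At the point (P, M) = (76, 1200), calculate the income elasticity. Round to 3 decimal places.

At P = 76, M = 1200: Q = 111.800.
Holding P constant, ∂Q/∂M = 0.112.
η_M = (∂Q/∂M)·(M/Q) = 0.112 × (1200/111.800) = 1.202.

1.202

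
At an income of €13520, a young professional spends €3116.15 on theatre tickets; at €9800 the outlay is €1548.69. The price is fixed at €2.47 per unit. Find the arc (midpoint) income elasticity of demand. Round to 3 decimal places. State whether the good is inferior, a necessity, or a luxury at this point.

With a constant price, Q₁ = 3116.15/2.47 = 1261.599 and Q₂ = 1548.69/2.47 = 627.000 (equivalently, work directly with expenditure since P cancels).
Midpoint %ΔQ = (1548.69 − 3116.15)/2332.42 = -0.67203; midpoint %ΔI = (9800 − 13520)/11660 = -0.31904.
η = -0.67203 / -0.31904 = 2.106.
η > 1 ⇒ luxury.

2.106 (luxury)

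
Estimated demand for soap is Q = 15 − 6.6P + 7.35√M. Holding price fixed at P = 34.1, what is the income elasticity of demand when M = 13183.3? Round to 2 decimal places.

0.67

At P = 34.1, M = 13183.3: Q = 633.856.
Holding P constant, ∂Q/∂M = 7.35/(2√M) = 0.032007.
η_M = (∂Q/∂M)·(M/Q) = 0.032007 × (13183.3/633.856) = 0.67.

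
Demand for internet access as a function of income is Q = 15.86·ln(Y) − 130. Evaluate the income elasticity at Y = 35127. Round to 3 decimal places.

At Y = 35127: Q = 36.002.
dQ/dY = 15.86/Y = 0.000451505 at this income.
η = (dQ/dY)·(Y/Q) = 0.000451505 × (35127/36.002) = 0.441.

0.441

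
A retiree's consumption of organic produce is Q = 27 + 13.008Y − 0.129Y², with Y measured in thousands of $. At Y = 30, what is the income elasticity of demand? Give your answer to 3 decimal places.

0.525

At Y = 30: Q = 301.1400.
dQ/dY = 13.008 − 0.258Y = 5.26800.
η = (dQ/dY)·(Y/Q) = 5.26800 × (30/301.1400) = 0.525.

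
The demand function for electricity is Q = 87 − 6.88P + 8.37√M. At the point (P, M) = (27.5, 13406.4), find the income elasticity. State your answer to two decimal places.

At P = 27.5, M = 13406.4: Q = 866.929.
Holding P constant, ∂Q/∂M = 8.37/(2√M) = 0.0361443.
η_M = (∂Q/∂M)·(M/Q) = 0.0361443 × (13406.4/866.929) = 0.56.

0.56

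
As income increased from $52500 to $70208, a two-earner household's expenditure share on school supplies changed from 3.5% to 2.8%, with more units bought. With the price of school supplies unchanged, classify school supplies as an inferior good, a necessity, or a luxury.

necessity

Quantity rises but the budget share falls as income rises, so 0 < η < 1.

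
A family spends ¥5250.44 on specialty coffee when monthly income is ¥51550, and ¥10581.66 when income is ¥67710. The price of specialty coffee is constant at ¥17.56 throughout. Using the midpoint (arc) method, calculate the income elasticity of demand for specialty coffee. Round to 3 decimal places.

With a constant price, Q₁ = 5250.44/17.56 = 299.000 and Q₂ = 10581.66/17.56 = 602.600 (equivalently, work directly with expenditure since P cancels).
Midpoint %ΔQ = (10581.66 − 5250.44)/7916.05 = 0.67347; midpoint %ΔI = (67710 − 51550)/59630 = 0.27100.
η = 0.67347 / 0.27100 = 2.485.

2.485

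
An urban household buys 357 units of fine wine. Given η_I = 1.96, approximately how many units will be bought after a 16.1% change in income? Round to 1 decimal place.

%ΔQ ≈ η × %ΔI = 1.96 × 16.1% = 31.556%.
New Q ≈ 357 × (1 + 0.31556) = 469.7.

469.7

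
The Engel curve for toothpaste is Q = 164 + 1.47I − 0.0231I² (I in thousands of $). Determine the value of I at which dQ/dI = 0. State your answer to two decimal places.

31.82

dQ/dI = 1.47 − 0.0462I.
The good is inferior where dQ/dI < 0. Setting dQ/dI = 0 gives I = 1.47 / 0.0462 = 31.82.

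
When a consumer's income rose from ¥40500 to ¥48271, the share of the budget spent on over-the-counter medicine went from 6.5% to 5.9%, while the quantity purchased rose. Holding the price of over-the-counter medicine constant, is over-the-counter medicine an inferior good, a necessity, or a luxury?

necessity

Quantity rises but the budget share falls as income rises, so 0 < η < 1.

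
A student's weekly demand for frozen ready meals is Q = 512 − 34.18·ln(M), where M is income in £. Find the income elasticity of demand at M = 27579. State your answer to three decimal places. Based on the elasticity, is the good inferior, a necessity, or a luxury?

At M = 27579: Q = 162.516.
dQ/dM = -34.18/M = -0.00123935 at this income.
η = (dQ/dM)·(M/Q) = -0.00123935 × (27579/162.516) = -0.210.
Since η < 0, the good is an inferior good.

-0.210 (inferior good)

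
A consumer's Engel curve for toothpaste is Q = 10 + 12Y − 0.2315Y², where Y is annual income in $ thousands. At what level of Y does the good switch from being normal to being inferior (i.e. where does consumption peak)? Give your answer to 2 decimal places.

dQ/dY = 12 − 0.463Y.
The good is inferior where dQ/dY < 0. Setting dQ/dY = 0 gives Y = 12 / 0.463 = 25.92.

25.92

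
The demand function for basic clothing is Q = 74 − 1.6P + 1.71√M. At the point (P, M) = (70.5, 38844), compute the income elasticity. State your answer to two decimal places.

At P = 70.5, M = 38844: Q = 298.222.
Holding P constant, ∂Q/∂M = 1.71/(2√M) = 0.00433815.
η_M = (∂Q/∂M)·(M/Q) = 0.00433815 × (38844/298.222) = 0.57.

0.57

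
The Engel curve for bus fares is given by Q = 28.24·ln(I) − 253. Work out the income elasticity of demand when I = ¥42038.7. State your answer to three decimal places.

0.593

At I = 42038.7: Q = 47.653.
dQ/dI = 28.24/I = 0.000671762 at this income.
η = (dQ/dI)·(I/Q) = 0.000671762 × (42038.7/47.653) = 0.593.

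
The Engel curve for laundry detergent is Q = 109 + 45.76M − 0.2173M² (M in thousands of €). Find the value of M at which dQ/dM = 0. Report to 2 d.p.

105.29

dQ/dM = 45.76 − 0.4346M.
The good is inferior where dQ/dM < 0. Setting dQ/dM = 0 gives M = 45.76 / 0.4346 = 105.29.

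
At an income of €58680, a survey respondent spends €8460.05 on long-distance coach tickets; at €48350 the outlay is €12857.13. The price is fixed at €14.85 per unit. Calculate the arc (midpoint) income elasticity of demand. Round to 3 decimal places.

-2.137

With a constant price, Q₁ = 8460.05/14.85 = 569.700 and Q₂ = 12857.13/14.85 = 865.800 (equivalently, work directly with expenditure since P cancels).
Midpoint %ΔQ = (12857.13 − 8460.05)/10658.59 = 0.41254; midpoint %ΔI = (48350 − 58680)/53515 = -0.19303.
η = 0.41254 / -0.19303 = -2.137.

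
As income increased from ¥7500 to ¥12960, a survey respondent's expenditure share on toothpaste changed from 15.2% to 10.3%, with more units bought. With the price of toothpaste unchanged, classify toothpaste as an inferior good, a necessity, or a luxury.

necessity

Quantity rises but the budget share falls as income rises, so 0 < η < 1.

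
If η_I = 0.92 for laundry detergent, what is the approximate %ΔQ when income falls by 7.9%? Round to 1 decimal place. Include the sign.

-7.3%

%ΔQ ≈ η × %ΔI = 0.92 × (-7.9%) = -7.3%.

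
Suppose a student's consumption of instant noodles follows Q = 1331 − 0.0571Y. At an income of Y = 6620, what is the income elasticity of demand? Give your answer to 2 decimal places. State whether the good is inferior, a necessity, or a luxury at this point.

-0.40 (inferior good)

At Y = 6620: Q = 952.998.
dQ/dY = −0.0571.
η = (dQ/dY)·(Y/Q) = -0.0571 × (6620/952.998) = -0.40.
Since η < 0, the good is an inferior good.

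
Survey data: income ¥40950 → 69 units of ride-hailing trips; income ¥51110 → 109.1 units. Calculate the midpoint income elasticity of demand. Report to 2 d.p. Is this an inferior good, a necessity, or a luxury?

ΔQ = 109.1 − 69 = 40.1; midpoint Q̄ = (69 + 109.1)/2 = 89.05.
ΔI = 51110 − 40950 = 10160; midpoint Ī = (40950 + 51110)/2 = 46030.
η = (ΔQ/Q̄) ÷ (ΔI/Ī) = (40.1/89.05) ÷ (10160/46030) = 2.04.
η > 1 ⇒ luxury.

2.04 (luxury)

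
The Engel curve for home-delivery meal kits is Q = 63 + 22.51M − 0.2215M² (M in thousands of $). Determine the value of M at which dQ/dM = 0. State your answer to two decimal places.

50.81

dQ/dM = 22.51 − 0.443M.
The good is inferior where dQ/dM < 0. Setting dQ/dM = 0 gives M = 22.51 / 0.443 = 50.81.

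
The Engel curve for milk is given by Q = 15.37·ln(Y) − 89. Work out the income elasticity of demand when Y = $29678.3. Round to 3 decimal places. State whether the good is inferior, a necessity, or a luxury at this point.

0.222 (necessity)

At Y = 29678.3: Q = 69.283.
dQ/dY = 15.37/Y = 0.000517887 at this income.
η = (dQ/dY)·(Y/Q) = 0.000517887 × (29678.3/69.283) = 0.222.
Since 0 < η < 1, the good is a necessity.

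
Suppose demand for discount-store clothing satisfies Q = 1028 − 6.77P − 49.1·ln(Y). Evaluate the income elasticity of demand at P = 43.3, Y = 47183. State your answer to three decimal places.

-0.238

At P = 43.3, Y = 47183: Q = 206.455.
Holding P constant, ∂Q/∂Y = -49.1/Y = -0.00104063.
η_Y = (∂Q/∂Y)·(Y/Q) = -0.00104063 × (47183/206.455) = -0.238.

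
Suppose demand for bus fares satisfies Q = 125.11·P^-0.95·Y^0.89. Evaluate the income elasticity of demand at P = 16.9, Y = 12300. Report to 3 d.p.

For a multiplicative demand Q = A·P^α·Y^β, the income elasticity is β everywhere.
Here β = 0.89, so η = 0.890.

0.890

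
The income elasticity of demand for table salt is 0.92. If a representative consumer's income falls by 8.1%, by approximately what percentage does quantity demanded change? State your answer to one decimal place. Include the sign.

%ΔQ ≈ η × %ΔI = 0.92 × (-8.1%) = -7.5%.

-7.5%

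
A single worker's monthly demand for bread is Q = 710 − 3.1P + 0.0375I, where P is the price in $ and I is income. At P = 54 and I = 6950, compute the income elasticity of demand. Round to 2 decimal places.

0.32

At P = 54, I = 6950: Q = 803.225.
Holding P constant, ∂Q/∂I = 0.0375.
η_I = (∂Q/∂I)·(I/Q) = 0.0375 × (6950/803.225) = 0.32.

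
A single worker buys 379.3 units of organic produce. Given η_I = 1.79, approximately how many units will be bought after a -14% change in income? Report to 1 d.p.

%ΔQ ≈ η × %ΔI = 1.79 × (-14%) = -25.06%.
New Q ≈ 379.3 × (1 − 0.2506) = 284.2.

284.2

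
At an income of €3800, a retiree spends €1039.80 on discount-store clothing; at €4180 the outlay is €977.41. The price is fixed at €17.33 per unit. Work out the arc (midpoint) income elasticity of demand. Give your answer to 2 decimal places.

-0.65

With a constant price, Q₁ = 1039.80/17.33 = 60.000 and Q₂ = 977.41/17.33 = 56.400 (equivalently, work directly with expenditure since P cancels).
Midpoint %ΔQ = (977.41 − 1039.80)/1008.61 = -0.06186; midpoint %ΔI = (4180 − 3800)/3990 = 0.09524.
η = -0.06186 / 0.09524 = -0.65.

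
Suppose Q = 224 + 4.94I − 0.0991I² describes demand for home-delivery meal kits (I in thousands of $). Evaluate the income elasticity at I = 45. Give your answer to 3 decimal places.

-0.729

At I = 45: Q = 245.6225.
dQ/dI = 4.94 − 0.1982I = -3.97900.
η = (dQ/dI)·(I/Q) = -3.97900 × (45/245.6225) = -0.729.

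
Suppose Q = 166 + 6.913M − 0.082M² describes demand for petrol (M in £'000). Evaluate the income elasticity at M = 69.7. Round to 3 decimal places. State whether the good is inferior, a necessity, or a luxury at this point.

-1.262 (inferior good)

At M = 69.7: Q = 249.4727.
dQ/dM = 6.913 − 0.164M = -4.51780.
η = (dQ/dM)·(M/Q) = -4.51780 × (69.7/249.4727) = -1.262.
η < 0 ⇒ inferior good.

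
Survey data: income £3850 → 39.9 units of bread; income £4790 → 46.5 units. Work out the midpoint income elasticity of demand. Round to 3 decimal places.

ΔQ = 46.5 − 39.9 = 6.6; midpoint Q̄ = (39.9 + 46.5)/2 = 43.2.
ΔI = 4790 − 3850 = 940; midpoint Ī = (3850 + 4790)/2 = 4320.
η = (ΔQ/Q̄) ÷ (ΔI/Ī) = (6.6/43.2) ÷ (940/4320) = 0.702.

0.702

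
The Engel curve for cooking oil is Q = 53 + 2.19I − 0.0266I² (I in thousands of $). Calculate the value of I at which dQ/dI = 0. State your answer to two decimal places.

41.17

dQ/dI = 2.19 − 0.0532I.
The good is inferior where dQ/dI < 0. Setting dQ/dI = 0 gives I = 2.19 / 0.0532 = 41.17.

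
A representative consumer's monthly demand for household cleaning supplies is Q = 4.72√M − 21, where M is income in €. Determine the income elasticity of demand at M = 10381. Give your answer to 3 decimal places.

0.523

At M = 10381: Q = 459.908.
dQ/dM = 4.72/(2√M) = 0.0231629 at this income.
η = (dQ/dM)·(M/Q) = 0.0231629 × (10381/459.908) = 0.523.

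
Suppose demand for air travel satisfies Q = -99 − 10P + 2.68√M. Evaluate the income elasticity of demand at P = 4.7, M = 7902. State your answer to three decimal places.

At P = 4.7, M = 7902: Q = 92.234.
Holding P constant, ∂Q/∂M = 2.68/(2√M) = 0.0150743.
η_M = (∂Q/∂M)·(M/Q) = 0.0150743 × (7902/92.234) = 1.291.

1.291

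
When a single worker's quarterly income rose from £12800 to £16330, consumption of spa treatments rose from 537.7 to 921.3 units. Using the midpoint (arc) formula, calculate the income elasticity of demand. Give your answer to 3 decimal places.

2.170

ΔQ = 921.3 − 537.7 = 383.6; midpoint Q̄ = (537.7 + 921.3)/2 = 729.5.
ΔI = 16330 − 12800 = 3530; midpoint Ī = (12800 + 16330)/2 = 14565.
η = (ΔQ/Q̄) ÷ (ΔI/Ī) = (383.6/729.5) ÷ (3530/14565) = 2.170.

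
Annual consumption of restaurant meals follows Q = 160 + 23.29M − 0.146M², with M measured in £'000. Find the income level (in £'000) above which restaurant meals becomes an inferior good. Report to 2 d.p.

dQ/dM = 23.29 − 0.292M.
The good is inferior where dQ/dM < 0. Setting dQ/dM = 0 gives M = 23.29 / 0.292 = 79.76.

79.76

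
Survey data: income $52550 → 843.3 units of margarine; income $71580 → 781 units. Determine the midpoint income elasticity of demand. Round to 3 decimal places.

ΔQ = 781 − 843.3 = -62.3; midpoint Q̄ = (843.3 + 781)/2 = 812.15.
ΔI = 71580 − 52550 = 19030; midpoint Ī = (52550 + 71580)/2 = 62065.
η = (ΔQ/Q̄) ÷ (ΔI/Ī) = (-62.3/812.15) ÷ (19030/62065) = -0.250.

-0.250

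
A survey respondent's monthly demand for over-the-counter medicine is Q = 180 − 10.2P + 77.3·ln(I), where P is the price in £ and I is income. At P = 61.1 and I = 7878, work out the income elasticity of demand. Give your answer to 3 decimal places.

At P = 61.1, I = 7878: Q = 250.302.
Holding P constant, ∂Q/∂I = 77.3/I = 0.00981214.
η_I = (∂Q/∂I)·(I/Q) = 0.00981214 × (7878/250.302) = 0.309.

0.309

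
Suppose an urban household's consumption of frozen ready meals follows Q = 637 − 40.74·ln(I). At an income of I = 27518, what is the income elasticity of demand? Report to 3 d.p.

-0.185

At I = 27518: Q = 220.531.
dQ/dI = -40.74/I = -0.00148049 at this income.
η = (dQ/dI)·(I/Q) = -0.00148049 × (27518/220.531) = -0.185.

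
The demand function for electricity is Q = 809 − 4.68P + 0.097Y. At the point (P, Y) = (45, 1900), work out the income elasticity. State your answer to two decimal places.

0.24

At P = 45, Y = 1900: Q = 782.700.
Holding P constant, ∂Q/∂Y = 0.097.
η_Y = (∂Q/∂Y)·(Y/Q) = 0.097 × (1900/782.700) = 0.24.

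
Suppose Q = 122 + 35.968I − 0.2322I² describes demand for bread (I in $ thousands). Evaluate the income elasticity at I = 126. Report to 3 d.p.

-2.936

At I = 126: Q = 967.5608.
dQ/dI = 35.968 − 0.4644I = -22.54640.
η = (dQ/dI)·(I/Q) = -22.54640 × (126/967.5608) = -2.936.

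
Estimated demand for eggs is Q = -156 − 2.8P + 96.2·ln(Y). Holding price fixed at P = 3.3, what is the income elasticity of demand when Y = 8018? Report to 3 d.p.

0.138

At P = 3.3, Y = 8018: Q = 699.545.
Holding P constant, ∂Q/∂Y = 96.2/Y = 0.011998.
η_Y = (∂Q/∂Y)·(Y/Q) = 0.011998 × (8018/699.545) = 0.138.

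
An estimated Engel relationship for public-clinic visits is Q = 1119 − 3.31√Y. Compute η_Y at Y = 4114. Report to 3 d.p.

-0.117

At Y = 4114: Q = 906.695.
dQ/dY = -3.31/(2√Y) = -0.0258027 at this income.
η = (dQ/dY)·(Y/Q) = -0.0258027 × (4114/906.695) = -0.117.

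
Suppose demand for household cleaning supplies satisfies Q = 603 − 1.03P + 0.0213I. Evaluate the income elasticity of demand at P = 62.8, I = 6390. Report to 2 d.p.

At P = 62.8, I = 6390: Q = 674.423.
Holding P constant, ∂Q/∂I = 0.0213.
η_I = (∂Q/∂I)·(I/Q) = 0.0213 × (6390/674.423) = 0.20.

0.20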